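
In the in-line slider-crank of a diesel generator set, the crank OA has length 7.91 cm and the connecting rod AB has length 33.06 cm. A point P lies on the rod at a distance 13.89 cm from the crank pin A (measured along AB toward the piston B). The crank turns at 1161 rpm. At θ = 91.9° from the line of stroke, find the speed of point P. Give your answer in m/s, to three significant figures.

9.58

ω = 121.6 rad/s.  Crank-pin speed |V_A| = rω = 9.6169 m/s, perpendicular to OA.
Rod angle: sinφ = −(r/L) sinθ ⇒ φ = -13.835°; ω_rod = −rω cosθ/√(L²−r²sin²θ) = +0.99328 rad/s.
V_P = V_A + ω_rod × AP, with AP = 0.1389 m along the rod.
Components: V_Px = −rω sinθ − a·ω_rod·sinφ = -9.5787 m/s;  V_Py = rω cosθ + a·ω_rod·cosφ = -0.18489 m/s.
|V_P| = √(V_Px² + V_Py²) = 9.5805 m/s.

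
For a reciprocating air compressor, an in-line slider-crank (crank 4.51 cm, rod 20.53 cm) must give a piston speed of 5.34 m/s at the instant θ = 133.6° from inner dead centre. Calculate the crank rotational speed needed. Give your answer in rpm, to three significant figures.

For an in-line slider-crank, |v_piston| = rω|sinθ|·[1 + r cosθ/√(L² − r² sin²θ)].
With r = 0.0451 m, L = 0.2053 m, θ = 133.6°: the bracketed kinematic factor |dx/dθ| = 0.027648 m.
ω = v/|dx/dθ| = 5.34/0.027648 = 193.14 rad/s.
N = 60ω/(2π) = 1844.3 rpm.

1840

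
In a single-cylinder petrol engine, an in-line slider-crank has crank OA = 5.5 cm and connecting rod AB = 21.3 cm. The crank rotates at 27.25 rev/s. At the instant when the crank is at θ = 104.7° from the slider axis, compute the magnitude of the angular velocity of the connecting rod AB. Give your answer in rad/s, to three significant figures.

11.6

ω = 171.2 rad/s (converted from 27.25 rev/s).
The rod makes angle φ with the slider axis where L sinφ = r sinθ; differentiating, L cosφ·φ̇ = r ω cosθ.
L cosφ = √(L² − r² sin²θ) = 0.20625 m.
|ω_rod| = r ω |cosθ| / √(L² − r² sin²θ) = 0.055·171.2·0.25376/0.20625 = 11.586 rad/s.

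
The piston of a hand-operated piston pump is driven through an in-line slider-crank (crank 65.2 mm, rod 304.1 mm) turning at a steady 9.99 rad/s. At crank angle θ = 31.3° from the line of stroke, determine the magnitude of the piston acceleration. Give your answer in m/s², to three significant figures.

ω = 9.99 rad/s
x(θ) = r cosθ + √(L² − r² sin²θ); with ω constant, a = ω²·d²x/dθ².
d²x/dθ² = −r cosθ − r²(cos2θ)/√u − r⁴ sin²2θ/(4u^{3/2}),  u = L² − r² sin²θ = 0.0913295 m².
Substituting r = 0.0652 m, L = 0.3041 m, θ = 31.3°: d²x/dθ² = -0.062313 m.
a = ω²·d²x/dθ² = (9.99)²·(-0.062313) = -6.2189 m/s²;  |a| = 6.2189 m/s².

6.22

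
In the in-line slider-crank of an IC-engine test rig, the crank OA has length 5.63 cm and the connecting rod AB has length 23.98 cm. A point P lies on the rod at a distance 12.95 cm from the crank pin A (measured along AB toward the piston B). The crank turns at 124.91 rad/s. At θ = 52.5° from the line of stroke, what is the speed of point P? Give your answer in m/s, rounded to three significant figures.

ω = 124.9 rad/s.  Crank-pin speed |V_A| = rω = 7.0324 m/s, perpendicular to OA.
Rod angle: sinφ = −(r/L) sinθ ⇒ φ = -10.735°; ω_rod = −rω cosθ/√(L²−r²sin²θ) = -18.171 rad/s.
V_P = V_A + ω_rod × AP, with AP = 0.1295 m along the rod.
Components: V_Px = −rω sinθ − a·ω_rod·sinφ = -6.0175 m/s;  V_Py = rω cosθ + a·ω_rod·cosφ = +1.9692 m/s.
|V_P| = √(V_Px² + V_Py²) = 6.3315 m/s.

6.33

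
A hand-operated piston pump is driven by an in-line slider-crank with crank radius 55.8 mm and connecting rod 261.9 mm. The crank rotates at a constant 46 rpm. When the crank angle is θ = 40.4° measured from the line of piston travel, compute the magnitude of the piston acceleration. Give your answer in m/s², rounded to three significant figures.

1.03

ω = 2π·46/60 = 4.817 rad/s
x(θ) = r cosθ + √(L² − r² sin²θ); with ω constant, a = ω²·d²x/dθ².
d²x/dθ² = −r cosθ − r²(cos2θ)/√u − r⁴ sin²2θ/(4u^{3/2}),  u = L² − r² sin²θ = 0.0672837 m².
Substituting r = 0.0558 m, L = 0.2619 m, θ = 40.4°: d²x/dθ² = -0.044548 m.
a = ω²·d²x/dθ² = (4.817)²·(-0.044548) = -1.0337 m/s²;  |a| = 1.0337 m/s².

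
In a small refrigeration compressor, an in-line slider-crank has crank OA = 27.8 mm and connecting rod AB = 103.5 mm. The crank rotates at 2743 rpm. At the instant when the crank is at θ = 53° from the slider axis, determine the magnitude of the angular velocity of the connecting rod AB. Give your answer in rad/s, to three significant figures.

ω = 287.2 rad/s (converted from 2743 rpm).
The rod makes angle φ with the slider axis where L sinφ = r sinθ; differentiating, L cosφ·φ̇ = r ω cosθ.
L cosφ = √(L² − r² sin²θ) = 0.10109 m.
|ω_rod| = r ω |cosθ| / √(L² − r² sin²θ) = 0.0278·287.2·0.60182/0.10109 = 47.539 rad/s.

47.5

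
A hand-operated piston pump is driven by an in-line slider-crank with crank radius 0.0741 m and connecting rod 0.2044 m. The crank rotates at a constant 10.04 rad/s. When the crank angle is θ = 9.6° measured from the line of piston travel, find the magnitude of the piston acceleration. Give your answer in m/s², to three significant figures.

ω = 10.04 rad/s
x(θ) = r cosθ + √(L² − r² sin²θ); with ω constant, a = ω²·d²x/dθ².
d²x/dθ² = −r cosθ − r²(cos2θ)/√u − r⁴ sin²2θ/(4u^{3/2}),  u = L² − r² sin²θ = 0.0416267 m².
Substituting r = 0.0741 m, L = 0.2044 m, θ = 9.6°: d²x/dθ² = -0.098574 m.
a = ω²·d²x/dθ² = (10.04)²·(-0.098574) = -9.9364 m/s²;  |a| = 9.9364 m/s².

9.94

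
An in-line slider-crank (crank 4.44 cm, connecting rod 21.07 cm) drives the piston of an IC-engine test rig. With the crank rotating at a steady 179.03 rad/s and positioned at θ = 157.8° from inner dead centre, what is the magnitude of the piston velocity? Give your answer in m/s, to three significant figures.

ω = 179 rad/s
For an in-line slider-crank, x = r cosθ + √(L² − r² sin²θ), so v = −rω sinθ·[1 + r cosθ/√(L² − r² sin²θ)].
With r = 0.0444 m, L = 0.2107 m, θ = 157.8°: √(L² − r² sin²θ) = 0.21003 m.
v = −0.0444·179·0.37784·[1 + 0.0444·-0.92587/0.21003] = -2.4156 m/s.
|v| = 2.4156 m/s.

2.42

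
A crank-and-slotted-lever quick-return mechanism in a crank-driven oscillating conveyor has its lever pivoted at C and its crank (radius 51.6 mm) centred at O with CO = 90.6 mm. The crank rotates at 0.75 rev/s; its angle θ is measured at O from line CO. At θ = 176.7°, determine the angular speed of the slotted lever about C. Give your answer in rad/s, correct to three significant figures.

6.15

ω = 4.712 rad/s (from 0.75 rev/s).
Crank pin A relative to C: A = (d + r cosθ, r sinθ); lever angle φ = atan2(r sinθ, d + r cosθ).
Differentiating tanφ: φ̇ = rω(d cosθ + r)/(d² + r² + 2dr cosθ).
d² + r² + 2dr cosθ = |CA|² = 0.0015365 m²;  d cosθ + r = -0.03885 m.
|ω_lever| = |0.0516·4.712·-0.03885| / 0.0015365 = 6.1482 rad/s.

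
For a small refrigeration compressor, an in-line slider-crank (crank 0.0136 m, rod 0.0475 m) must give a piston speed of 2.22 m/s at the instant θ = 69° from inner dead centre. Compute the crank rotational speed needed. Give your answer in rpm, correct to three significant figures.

1510

For an in-line slider-crank, |v_piston| = rω|sinθ|·[1 + r cosθ/√(L² − r² sin²θ)].
With r = 0.0136 m, L = 0.0475 m, θ = 69°: the bracketed kinematic factor |dx/dθ| = 0.014049 m.
ω = v/|dx/dθ| = 2.22/0.014049 = 158.02 rad/s.
N = 60ω/(2π) = 1509 rpm.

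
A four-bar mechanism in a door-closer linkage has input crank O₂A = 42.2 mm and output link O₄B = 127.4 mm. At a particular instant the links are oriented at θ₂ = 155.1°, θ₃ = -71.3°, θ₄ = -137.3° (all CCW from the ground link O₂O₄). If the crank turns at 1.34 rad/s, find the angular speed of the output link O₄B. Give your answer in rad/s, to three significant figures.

0.352

ω₂ = 1.34 rad/s
Differentiating the loop-closure r₂e^{iθ₂}+r₃e^{iθ₃}=r₁+r₄e^{iθ₄} gives r₂ω₂e^{iθ₂}+r₃ω₃e^{iθ₃}=r₄ω₄e^{iθ₄}.
Eliminating the other unknown: ω₄ = r₂ω₂ sin(θ₂−θ₃) / [r₄ sin(θ₄−θ₃)].
Numerator sine = -0.72417; denominator sine = -0.91355.
Result = 0.0422·1.34·(-0.72417) / (0.1274·(-0.91355)) = +0.35185 rad/s; magnitude 0.35185 rad/s.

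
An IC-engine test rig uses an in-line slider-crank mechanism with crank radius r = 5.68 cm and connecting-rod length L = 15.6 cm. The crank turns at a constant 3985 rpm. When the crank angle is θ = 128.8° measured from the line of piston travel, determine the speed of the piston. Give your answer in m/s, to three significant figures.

14.1

ω = 2π·3985/60 = 417.3 rad/s
For an in-line slider-crank, x = r cosθ + √(L² − r² sin²θ), so v = −rω sinθ·[1 + r cosθ/√(L² − r² sin²θ)].
With r = 0.0568 m, L = 0.156 m, θ = 128.8°: √(L² − r² sin²θ) = 0.14959 m.
v = −0.0568·417.3·0.77934·[1 + 0.0568·-0.62660/0.14959] = -14.078 m/s.
|v| = 14.078 m/s.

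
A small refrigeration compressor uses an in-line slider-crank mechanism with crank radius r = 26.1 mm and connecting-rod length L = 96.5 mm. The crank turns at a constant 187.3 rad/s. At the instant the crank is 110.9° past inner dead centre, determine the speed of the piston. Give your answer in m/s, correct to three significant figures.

4.11

ω = 187.3 rad/s
For an in-line slider-crank, x = r cosθ + √(L² − r² sin²θ), so v = −rω sinθ·[1 + r cosθ/√(L² − r² sin²θ)].
With r = 0.0261 m, L = 0.0965 m, θ = 110.9°: √(L² − r² sin²θ) = 0.093369 m.
v = −0.0261·187.3·0.93420·[1 + 0.0261·-0.35674/0.093369] = -4.1115 m/s.
|v| = 4.1115 m/s.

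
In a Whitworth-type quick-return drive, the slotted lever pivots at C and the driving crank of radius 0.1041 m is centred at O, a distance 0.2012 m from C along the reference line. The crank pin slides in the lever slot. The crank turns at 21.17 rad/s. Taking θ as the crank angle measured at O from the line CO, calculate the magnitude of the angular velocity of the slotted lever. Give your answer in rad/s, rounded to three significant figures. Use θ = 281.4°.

5.32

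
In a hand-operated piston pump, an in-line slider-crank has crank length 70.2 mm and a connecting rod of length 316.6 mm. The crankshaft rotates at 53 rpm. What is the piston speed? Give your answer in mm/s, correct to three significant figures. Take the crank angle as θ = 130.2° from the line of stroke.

254

ω = 2π·53/60 = 5.55 rad/s
For an in-line slider-crank, x = r cosθ + √(L² − r² sin²θ), so v = −rω sinθ·[1 + r cosθ/√(L² − r² sin²θ)].
With r = 0.0702 m, L = 0.3166 m, θ = 130.2°: √(L² − r² sin²θ) = 0.31203 m.
v = −0.0702·5.55·0.76380·[1 + 0.0702·-0.64546/0.31203] = -0.25438 m/s.
|v| = 0.25438 m/s = 254.38 mm/s.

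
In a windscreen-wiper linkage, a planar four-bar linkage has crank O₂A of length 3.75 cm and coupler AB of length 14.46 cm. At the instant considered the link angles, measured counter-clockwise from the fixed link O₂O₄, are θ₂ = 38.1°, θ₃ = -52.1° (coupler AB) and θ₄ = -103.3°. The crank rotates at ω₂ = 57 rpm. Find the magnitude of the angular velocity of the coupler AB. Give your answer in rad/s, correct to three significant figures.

ω₂ = 5.969 rad/s (from 57 rpm).
Differentiating the loop-closure r₂e^{iθ₂}+r₃e^{iθ₃}=r₁+r₄e^{iθ₄} gives r₂ω₂e^{iθ₂}+r₃ω₃e^{iθ₃}=r₄ω₄e^{iθ₄}.
Eliminating the other unknown: ω₃ = r₂ω₂ sin(θ₄−θ₂) / [r₃ sin(θ₃−θ₄)].
Numerator sine = -0.62388; denominator sine = +0.77934.
Result = 0.0375·5.969·(-0.62388) / (0.1446·(+0.77934)) = -1.2392 rad/s; magnitude 1.2392 rad/s.

1.24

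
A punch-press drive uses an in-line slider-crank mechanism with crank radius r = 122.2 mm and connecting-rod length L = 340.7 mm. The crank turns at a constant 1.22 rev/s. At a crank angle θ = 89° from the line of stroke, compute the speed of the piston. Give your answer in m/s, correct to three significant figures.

ω = 2π·1.22 = 7.665 rad/s
For an in-line slider-crank, x = r cosθ + √(L² − r² sin²θ), so v = −rω sinθ·[1 + r cosθ/√(L² − r² sin²θ)].
With r = 0.1222 m, L = 0.3407 m, θ = 89°: √(L² − r² sin²θ) = 0.31804 m.
v = −0.1222·7.665·0.99985·[1 + 0.1222·0.01745/0.31804] = -0.94286 m/s.
|v| = 0.94286 m/s.

0.943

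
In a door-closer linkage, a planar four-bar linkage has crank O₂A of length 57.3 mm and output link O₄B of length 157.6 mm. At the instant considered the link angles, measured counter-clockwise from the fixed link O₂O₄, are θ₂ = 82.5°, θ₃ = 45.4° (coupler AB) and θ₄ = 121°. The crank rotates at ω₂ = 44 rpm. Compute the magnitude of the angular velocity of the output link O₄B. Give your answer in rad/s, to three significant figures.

1.04

ω₂ = 4.608 rad/s (from 44 rpm).
Differentiating the loop-closure r₂e^{iθ₂}+r₃e^{iθ₃}=r₁+r₄e^{iθ₄} gives r₂ω₂e^{iθ₂}+r₃ω₃e^{iθ₃}=r₄ω₄e^{iθ₄}.
Eliminating the other unknown: ω₄ = r₂ω₂ sin(θ₂−θ₃) / [r₄ sin(θ₄−θ₃)].
Numerator sine = +0.60321; denominator sine = +0.96858.
Result = 0.0573·4.608·(+0.60321) / (0.1576·(+0.96858)) = +1.0433 rad/s; magnitude 1.0433 rad/s.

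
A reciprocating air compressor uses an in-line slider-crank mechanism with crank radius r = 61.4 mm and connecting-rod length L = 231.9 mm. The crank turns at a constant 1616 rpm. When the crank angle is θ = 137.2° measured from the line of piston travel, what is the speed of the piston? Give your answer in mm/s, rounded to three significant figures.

ω = 2π·1616/60 = 169.2 rad/s
For an in-line slider-crank, x = r cosθ + √(L² − r² sin²θ), so v = −rω sinθ·[1 + r cosθ/√(L² − r² sin²θ)].
With r = 0.0614 m, L = 0.2319 m, θ = 137.2°: √(L² − r² sin²θ) = 0.22812 m.
v = −0.0614·169.2·0.67944·[1 + 0.0614·-0.73373/0.22812] = -5.6655 m/s.
|v| = 5.6655 m/s = 5665.5 mm/s.

5670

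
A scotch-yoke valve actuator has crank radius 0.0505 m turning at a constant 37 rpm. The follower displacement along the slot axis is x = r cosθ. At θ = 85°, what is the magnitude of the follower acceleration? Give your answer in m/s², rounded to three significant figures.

ω = 3.875 rad/s (from 37 rpm).
x = r cosθ ⇒ ẍ = −rω² cosθ (ω constant).
|a| = rω²|cosθ| = 0.0505·(3.875)²·|cos 85°| = 0.066077 m/s².

0.0661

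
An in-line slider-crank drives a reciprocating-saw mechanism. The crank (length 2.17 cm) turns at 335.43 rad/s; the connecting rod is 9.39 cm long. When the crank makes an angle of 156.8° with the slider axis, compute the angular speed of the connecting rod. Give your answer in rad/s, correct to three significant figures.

71.5

ω = 335.4 rad/s
The rod makes angle φ with the slider axis where L sinφ = r sinθ; differentiating, L cosφ·φ̇ = r ω cosθ.
L cosφ = √(L² − r² sin²θ) = 0.09351 m.
|ω_rod| = r ω |cosθ| / √(L² − r² sin²θ) = 0.0217·335.4·0.91914/0.09351 = 71.546 rad/s.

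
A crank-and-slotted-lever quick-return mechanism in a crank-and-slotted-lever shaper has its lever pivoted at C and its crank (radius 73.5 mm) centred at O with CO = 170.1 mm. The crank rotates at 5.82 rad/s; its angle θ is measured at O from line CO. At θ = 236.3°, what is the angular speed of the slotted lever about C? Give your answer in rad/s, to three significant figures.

ω = 5.82 rad/s
Crank pin A relative to C: A = (d + r cosθ, r sinθ); lever angle φ = atan2(r sinθ, d + r cosθ).
Differentiating tanφ: φ̇ = rω(d cosθ + r)/(d² + r² + 2dr cosθ).
d² + r² + 2dr cosθ = |CA|² = 0.0204625 m²;  d cosθ + r = -0.020879 m.
|ω_lever| = |0.0735·5.82·-0.020879| / 0.0204625 = 0.43648 rad/s.

0.436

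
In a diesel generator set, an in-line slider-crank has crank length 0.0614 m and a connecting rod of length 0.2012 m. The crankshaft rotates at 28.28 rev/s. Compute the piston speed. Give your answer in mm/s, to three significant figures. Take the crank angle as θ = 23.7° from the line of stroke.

ω = 2π·28.3 = 177.7 rad/s
For an in-line slider-crank, x = r cosθ + √(L² − r² sin²θ), so v = −rω sinθ·[1 + r cosθ/√(L² − r² sin²θ)].
With r = 0.0614 m, L = 0.2012 m, θ = 23.7°: √(L² − r² sin²θ) = 0.19968 m.
v = −0.0614·177.7·0.40195·[1 + 0.0614·0.91566/0.19968] = -5.62 m/s.
|v| = 5.62 m/s = 5620 mm/s.

5620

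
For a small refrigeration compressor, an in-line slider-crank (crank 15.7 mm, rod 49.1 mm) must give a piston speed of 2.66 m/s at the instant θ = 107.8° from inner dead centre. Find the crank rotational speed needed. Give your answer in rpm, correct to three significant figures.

1890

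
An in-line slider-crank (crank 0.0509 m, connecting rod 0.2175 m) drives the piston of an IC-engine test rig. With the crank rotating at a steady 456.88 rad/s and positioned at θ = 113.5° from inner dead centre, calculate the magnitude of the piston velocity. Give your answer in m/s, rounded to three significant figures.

ω = 456.9 rad/s
For an in-line slider-crank, x = r cosθ + √(L² − r² sin²θ), so v = −rω sinθ·[1 + r cosθ/√(L² − r² sin²θ)].
With r = 0.0509 m, L = 0.2175 m, θ = 113.5°: √(L² − r² sin²θ) = 0.21243 m.
v = −0.0509·456.9·0.91706·[1 + 0.0509·-0.39875/0.21243] = -19.289 m/s.
|v| = 19.289 m/s.

19.3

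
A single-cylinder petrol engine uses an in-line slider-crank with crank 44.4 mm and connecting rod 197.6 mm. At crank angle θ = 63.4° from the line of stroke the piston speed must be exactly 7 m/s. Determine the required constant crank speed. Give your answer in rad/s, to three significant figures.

For an in-line slider-crank, |v_piston| = rω|sinθ|·[1 + r cosθ/√(L² − r² sin²θ)].
With r = 0.0444 m, L = 0.1976 m, θ = 63.4°: the bracketed kinematic factor |dx/dθ| = 0.043778 m.
ω = v/|dx/dθ| = 7/0.043778 = 159.9 rad/s.

160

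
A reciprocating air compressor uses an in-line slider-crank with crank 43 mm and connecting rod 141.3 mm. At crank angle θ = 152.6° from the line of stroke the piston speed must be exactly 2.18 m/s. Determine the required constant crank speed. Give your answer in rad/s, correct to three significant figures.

For an in-line slider-crank, |v_piston| = rω|sinθ|·[1 + r cosθ/√(L² − r² sin²θ)].
With r = 0.043 m, L = 0.1413 m, θ = 152.6°: the bracketed kinematic factor |dx/dθ| = 0.014389 m.
ω = v/|dx/dθ| = 2.18/0.014389 = 151.51 rad/s.

152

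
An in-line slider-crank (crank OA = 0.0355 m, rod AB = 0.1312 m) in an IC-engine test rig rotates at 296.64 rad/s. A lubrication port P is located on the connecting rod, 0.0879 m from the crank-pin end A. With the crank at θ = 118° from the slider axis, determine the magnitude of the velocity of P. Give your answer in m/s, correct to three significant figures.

8.64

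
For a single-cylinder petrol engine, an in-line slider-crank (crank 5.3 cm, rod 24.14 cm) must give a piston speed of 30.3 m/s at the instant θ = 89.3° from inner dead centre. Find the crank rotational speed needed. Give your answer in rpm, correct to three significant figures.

5440

For an in-line slider-crank, |v_piston| = rω|sinθ|·[1 + r cosθ/√(L² − r² sin²θ)].
With r = 0.053 m, L = 0.2414 m, θ = 89.3°: the bracketed kinematic factor |dx/dθ| = 0.053142 m.
ω = v/|dx/dθ| = 30.3/0.053142 = 570.17 rad/s.
N = 60ω/(2π) = 5444.8 rpm.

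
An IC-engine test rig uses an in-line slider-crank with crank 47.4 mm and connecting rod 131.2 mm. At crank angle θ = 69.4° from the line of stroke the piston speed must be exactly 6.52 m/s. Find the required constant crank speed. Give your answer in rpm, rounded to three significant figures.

1240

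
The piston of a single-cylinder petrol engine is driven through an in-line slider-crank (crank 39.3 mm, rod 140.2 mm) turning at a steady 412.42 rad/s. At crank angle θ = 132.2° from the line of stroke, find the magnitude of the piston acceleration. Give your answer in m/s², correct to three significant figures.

ω = 412.4 rad/s
x(θ) = r cosθ + √(L² − r² sin²θ); with ω constant, a = ω²·d²x/dθ².
d²x/dθ² = −r cosθ − r²(cos2θ)/√u − r⁴ sin²2θ/(4u^{3/2}),  u = L² − r² sin²θ = 0.0188084 m².
Substituting r = 0.0393 m, L = 0.1402 m, θ = 132.2°: d²x/dθ² = +0.027269 m.
a = ω²·d²x/dθ² = (412.4)²·(+0.027269) = +4638.1 m/s²;  |a| = 4638.1 m/s².

4640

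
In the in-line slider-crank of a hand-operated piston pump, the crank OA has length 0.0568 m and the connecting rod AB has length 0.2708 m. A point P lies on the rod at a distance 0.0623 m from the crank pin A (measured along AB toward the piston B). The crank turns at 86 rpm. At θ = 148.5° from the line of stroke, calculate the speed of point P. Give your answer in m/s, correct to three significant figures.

0.422

ω = 9.006 rad/s.  Crank-pin speed |V_A| = rω = 0.51154 m/s, perpendicular to OA.
Rod angle: sinφ = −(r/L) sinθ ⇒ φ = -6.292°; ω_rod = −rω cosθ/√(L²−r²sin²θ) = +1.6204 rad/s.
V_P = V_A + ω_rod × AP, with AP = 0.0623 m along the rod.
Components: V_Px = −rω sinθ − a·ω_rod·sinφ = -0.25621 m/s;  V_Py = rω cosθ + a·ω_rod·cosφ = -0.33581 m/s.
|V_P| = √(V_Px² + V_Py²) = 0.42239 m/s.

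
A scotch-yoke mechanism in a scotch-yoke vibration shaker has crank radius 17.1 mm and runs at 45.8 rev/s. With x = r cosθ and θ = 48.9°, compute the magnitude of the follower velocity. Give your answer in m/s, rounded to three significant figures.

ω = 287.8 rad/s (from 45.8 rev/s).
x = r cosθ ⇒ ẋ = −rω sinθ.
|v| = rω|sinθ| = 0.0171·287.8·|sin 48.9°| = 3.7082 m/s.

3.71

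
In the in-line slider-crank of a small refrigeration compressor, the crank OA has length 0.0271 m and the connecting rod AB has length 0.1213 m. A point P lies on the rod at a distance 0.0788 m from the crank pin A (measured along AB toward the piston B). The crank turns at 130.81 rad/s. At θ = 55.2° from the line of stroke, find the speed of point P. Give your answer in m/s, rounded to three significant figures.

3.23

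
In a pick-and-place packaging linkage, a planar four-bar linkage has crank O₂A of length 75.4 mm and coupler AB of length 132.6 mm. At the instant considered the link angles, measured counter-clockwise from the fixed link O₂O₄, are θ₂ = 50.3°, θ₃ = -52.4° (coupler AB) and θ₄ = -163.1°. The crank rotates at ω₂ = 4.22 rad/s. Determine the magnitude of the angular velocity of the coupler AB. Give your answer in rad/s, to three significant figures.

1.41

ω₂ = 4.22 rad/s
Differentiating the loop-closure r₂e^{iθ₂}+r₃e^{iθ₃}=r₁+r₄e^{iθ₄} gives r₂ω₂e^{iθ₂}+r₃ω₃e^{iθ₃}=r₄ω₄e^{iθ₄}.
Eliminating the other unknown: ω₃ = r₂ω₂ sin(θ₄−θ₂) / [r₃ sin(θ₃−θ₄)].
Numerator sine = +0.55048; denominator sine = +0.93544.
Result = 0.0754·4.22·(+0.55048) / (0.1326·(+0.93544)) = +1.4121 rad/s; magnitude 1.4121 rad/s.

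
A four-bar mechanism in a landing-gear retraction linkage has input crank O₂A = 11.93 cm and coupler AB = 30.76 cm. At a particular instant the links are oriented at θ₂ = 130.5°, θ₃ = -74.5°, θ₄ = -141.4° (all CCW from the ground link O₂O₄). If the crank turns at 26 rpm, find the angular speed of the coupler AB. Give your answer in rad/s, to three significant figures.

ω₂ = 2.723 rad/s (from 26 rpm).
Differentiating the loop-closure r₂e^{iθ₂}+r₃e^{iθ₃}=r₁+r₄e^{iθ₄} gives r₂ω₂e^{iθ₂}+r₃ω₃e^{iθ₃}=r₄ω₄e^{iθ₄}.
Eliminating the other unknown: ω₃ = r₂ω₂ sin(θ₄−θ₂) / [r₃ sin(θ₃−θ₄)].
Numerator sine = +0.99945; denominator sine = +0.91982.
Result = 0.1193·2.723·(+0.99945) / (0.3076·(+0.91982)) = +1.1474 rad/s; magnitude 1.1474 rad/s.

1.15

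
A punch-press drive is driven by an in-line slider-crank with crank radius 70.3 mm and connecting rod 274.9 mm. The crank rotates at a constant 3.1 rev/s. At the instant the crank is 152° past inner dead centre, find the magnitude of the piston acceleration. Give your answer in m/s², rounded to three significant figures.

19.6

ω = 2π·3.1 = 19.48 rad/s
x(θ) = r cosθ + √(L² − r² sin²θ); with ω constant, a = ω²·d²x/dθ².
d²x/dθ² = −r cosθ − r²(cos2θ)/√u − r⁴ sin²2θ/(4u^{3/2}),  u = L² − r² sin²θ = 0.0744808 m².
Substituting r = 0.0703 m, L = 0.2749 m, θ = 152°: d²x/dθ² = +0.051738 m.
a = ω²·d²x/dθ² = (19.48)²·(+0.051738) = +19.629 m/s²;  |a| = 19.629 m/s².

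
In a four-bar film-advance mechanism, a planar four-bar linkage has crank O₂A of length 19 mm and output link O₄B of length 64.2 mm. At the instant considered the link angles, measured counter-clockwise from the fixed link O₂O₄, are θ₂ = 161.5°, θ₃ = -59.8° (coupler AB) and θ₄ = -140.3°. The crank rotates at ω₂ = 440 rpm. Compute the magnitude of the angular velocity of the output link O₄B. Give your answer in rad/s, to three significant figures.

ω₂ = 46.08 rad/s (from 440 rpm).
Differentiating the loop-closure r₂e^{iθ₂}+r₃e^{iθ₃}=r₁+r₄e^{iθ₄} gives r₂ω₂e^{iθ₂}+r₃ω₃e^{iθ₃}=r₄ω₄e^{iθ₄}.
Eliminating the other unknown: ω₄ = r₂ω₂ sin(θ₂−θ₃) / [r₄ sin(θ₄−θ₃)].
Numerator sine = -0.66000; denominator sine = -0.98629.
Result = 0.019·46.08·(-0.66000) / (0.0642·(-0.98629)) = +9.1252 rad/s; magnitude 9.1252 rad/s.

9.13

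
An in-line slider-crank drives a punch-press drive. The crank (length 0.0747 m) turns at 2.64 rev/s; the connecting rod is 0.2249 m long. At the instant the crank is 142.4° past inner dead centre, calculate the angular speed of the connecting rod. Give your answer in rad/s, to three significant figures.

4.46

ω = 16.59 rad/s (converted from 2.64 rev/s).
The rod makes angle φ with the slider axis where L sinφ = r sinθ; differentiating, L cosφ·φ̇ = r ω cosθ.
L cosφ = √(L² − r² sin²θ) = 0.22023 m.
|ω_rod| = r ω |cosθ| / √(L² − r² sin²θ) = 0.0747·16.59·0.79229/0.22023 = 4.4576 rad/s.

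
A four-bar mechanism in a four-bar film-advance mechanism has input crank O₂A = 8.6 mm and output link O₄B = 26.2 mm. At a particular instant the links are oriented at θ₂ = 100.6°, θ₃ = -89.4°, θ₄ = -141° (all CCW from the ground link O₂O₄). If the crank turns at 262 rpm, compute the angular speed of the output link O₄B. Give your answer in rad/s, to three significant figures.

ω₂ = 27.44 rad/s (from 262 rpm).
Differentiating the loop-closure r₂e^{iθ₂}+r₃e^{iθ₃}=r₁+r₄e^{iθ₄} gives r₂ω₂e^{iθ₂}+r₃ω₃e^{iθ₃}=r₄ω₄e^{iθ₄}.
Eliminating the other unknown: ω₄ = r₂ω₂ sin(θ₂−θ₃) / [r₄ sin(θ₄−θ₃)].
Numerator sine = -0.17365; denominator sine = -0.78369.
Result = 0.0086·27.44·(-0.17365) / (0.0262·(-0.78369)) = +1.9955 rad/s; magnitude 1.9955 rad/s.

2.00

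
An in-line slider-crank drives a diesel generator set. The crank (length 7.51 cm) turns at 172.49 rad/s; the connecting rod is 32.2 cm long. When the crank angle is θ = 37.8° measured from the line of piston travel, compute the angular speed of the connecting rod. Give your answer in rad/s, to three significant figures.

ω = 172.5 rad/s
The rod makes angle φ with the slider axis where L sinφ = r sinθ; differentiating, L cosφ·φ̇ = r ω cosθ.
L cosφ = √(L² − r² sin²θ) = 0.31869 m.
|ω_rod| = r ω |cosθ| / √(L² − r² sin²θ) = 0.0751·172.5·0.79016/0.31869 = 32.118 rad/s.

32.1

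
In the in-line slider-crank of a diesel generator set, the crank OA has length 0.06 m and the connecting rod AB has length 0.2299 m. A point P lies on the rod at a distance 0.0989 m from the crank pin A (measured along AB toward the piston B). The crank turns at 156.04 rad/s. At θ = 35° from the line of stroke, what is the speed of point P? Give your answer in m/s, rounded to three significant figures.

ω = 156 rad/s.  Crank-pin speed |V_A| = rω = 9.3624 m/s, perpendicular to OA.
Rod angle: sinφ = −(r/L) sinθ ⇒ φ = -8.609°; ω_rod = −rω cosθ/√(L²−r²sin²θ) = -33.739 rad/s.
V_P = V_A + ω_rod × AP, with AP = 0.0989 m along the rod.
Components: V_Px = −rω sinθ − a·ω_rod·sinφ = -5.8696 m/s;  V_Py = rω cosθ + a·ω_rod·cosφ = +4.37 m/s.
|V_P| = √(V_Px² + V_Py²) = 7.3177 m/s.

7.32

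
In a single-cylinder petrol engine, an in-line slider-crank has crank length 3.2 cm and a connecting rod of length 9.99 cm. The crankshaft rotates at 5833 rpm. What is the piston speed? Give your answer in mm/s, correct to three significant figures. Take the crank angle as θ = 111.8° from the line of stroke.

15900

ω = 2π·5833/60 = 610.8 rad/s
For an in-line slider-crank, x = r cosθ + √(L² − r² sin²θ), so v = −rω sinθ·[1 + r cosθ/√(L² − r² sin²θ)].
With r = 0.032 m, L = 0.0999 m, θ = 111.8°: √(L² − r² sin²θ) = 0.095379 m.
v = −0.032·610.8·0.92849·[1 + 0.032·-0.37137/0.095379] = -15.887 m/s.
|v| = 15.887 m/s = 15887 mm/s.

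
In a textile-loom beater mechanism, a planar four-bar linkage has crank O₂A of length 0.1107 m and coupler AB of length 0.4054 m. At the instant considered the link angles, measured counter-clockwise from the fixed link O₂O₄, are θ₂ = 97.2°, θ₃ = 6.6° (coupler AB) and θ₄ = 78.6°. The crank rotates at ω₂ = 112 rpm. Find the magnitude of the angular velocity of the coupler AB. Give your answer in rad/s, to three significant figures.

1.07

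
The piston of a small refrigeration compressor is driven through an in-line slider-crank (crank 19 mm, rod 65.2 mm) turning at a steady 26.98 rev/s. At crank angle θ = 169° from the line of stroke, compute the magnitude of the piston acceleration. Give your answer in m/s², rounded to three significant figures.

ω = 2π·27 = 169.5 rad/s
x(θ) = r cosθ + √(L² − r² sin²θ); with ω constant, a = ω²·d²x/dθ².
d²x/dθ² = −r cosθ − r²(cos2θ)/√u − r⁴ sin²2θ/(4u^{3/2}),  u = L² − r² sin²θ = 0.0042379 m².
Substituting r = 0.019 m, L = 0.0652 m, θ = 169°: d²x/dθ² = +0.013493 m.
a = ω²·d²x/dθ² = (169.5)²·(+0.013493) = +387.74 m/s²;  |a| = 387.74 m/s².

388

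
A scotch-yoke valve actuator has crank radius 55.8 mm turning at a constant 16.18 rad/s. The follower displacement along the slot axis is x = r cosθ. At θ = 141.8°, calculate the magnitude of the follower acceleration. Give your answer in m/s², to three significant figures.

11.5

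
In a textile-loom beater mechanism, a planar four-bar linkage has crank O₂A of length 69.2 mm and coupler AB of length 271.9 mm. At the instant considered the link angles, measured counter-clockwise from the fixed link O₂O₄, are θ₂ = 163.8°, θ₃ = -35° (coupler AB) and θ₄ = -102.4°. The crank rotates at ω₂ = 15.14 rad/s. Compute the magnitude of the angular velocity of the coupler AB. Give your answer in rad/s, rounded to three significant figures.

4.16

ω₂ = 15.14 rad/s
Differentiating the loop-closure r₂e^{iθ₂}+r₃e^{iθ₃}=r₁+r₄e^{iθ₄} gives r₂ω₂e^{iθ₂}+r₃ω₃e^{iθ₃}=r₄ω₄e^{iθ₄}.
Eliminating the other unknown: ω₃ = r₂ω₂ sin(θ₄−θ₂) / [r₃ sin(θ₃−θ₄)].
Numerator sine = +0.99780; denominator sine = +0.92321.
Result = 0.0692·15.14·(+0.99780) / (0.2719·(+0.92321)) = +4.1645 rad/s; magnitude 4.1645 rad/s.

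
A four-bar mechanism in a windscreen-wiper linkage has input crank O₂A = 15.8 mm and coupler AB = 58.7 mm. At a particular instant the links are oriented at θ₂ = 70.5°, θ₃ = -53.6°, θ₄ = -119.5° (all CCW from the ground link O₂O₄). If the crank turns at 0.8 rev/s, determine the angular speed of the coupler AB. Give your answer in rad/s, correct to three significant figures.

0.257

ω₂ = 5.027 rad/s (from 0.8 rev/s).
Differentiating the loop-closure r₂e^{iθ₂}+r₃e^{iθ₃}=r₁+r₄e^{iθ₄} gives r₂ω₂e^{iθ₂}+r₃ω₃e^{iθ₃}=r₄ω₄e^{iθ₄}.
Eliminating the other unknown: ω₃ = r₂ω₂ sin(θ₄−θ₂) / [r₃ sin(θ₃−θ₄)].
Numerator sine = +0.17365; denominator sine = +0.91283.
Result = 0.0158·5.027·(+0.17365) / (0.0587·(+0.91283)) = +0.25738 rad/s; magnitude 0.25738 rad/s.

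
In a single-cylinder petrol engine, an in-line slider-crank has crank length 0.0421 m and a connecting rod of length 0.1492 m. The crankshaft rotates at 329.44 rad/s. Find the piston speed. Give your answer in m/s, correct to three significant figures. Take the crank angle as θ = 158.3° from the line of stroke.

3.78

ω = 329.4 rad/s
For an in-line slider-crank, x = r cosθ + √(L² − r² sin²θ), so v = −rω sinθ·[1 + r cosθ/√(L² − r² sin²θ)].
With r = 0.0421 m, L = 0.1492 m, θ = 158.3°: √(L² − r² sin²θ) = 0.14839 m.
v = −0.0421·329.4·0.36975·[1 + 0.0421·-0.92913/0.14839] = -3.7763 m/s.
|v| = 3.7763 m/s.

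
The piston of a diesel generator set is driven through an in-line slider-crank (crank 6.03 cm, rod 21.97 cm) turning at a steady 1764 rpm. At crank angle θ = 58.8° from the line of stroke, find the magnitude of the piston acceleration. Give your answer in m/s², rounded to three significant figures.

806

ω = 2π·1764/60 = 184.7 rad/s
x(θ) = r cosθ + √(L² − r² sin²θ); with ω constant, a = ω²·d²x/dθ².
d²x/dθ² = −r cosθ − r²(cos2θ)/√u − r⁴ sin²2θ/(4u^{3/2}),  u = L² − r² sin²θ = 0.0456078 m².
Substituting r = 0.0603 m, L = 0.2197 m, θ = 58.8°: d²x/dθ² = -0.023615 m.
a = ω²·d²x/dθ² = (184.7)²·(-0.023615) = -805.84 m/s²;  |a| = 805.84 m/s².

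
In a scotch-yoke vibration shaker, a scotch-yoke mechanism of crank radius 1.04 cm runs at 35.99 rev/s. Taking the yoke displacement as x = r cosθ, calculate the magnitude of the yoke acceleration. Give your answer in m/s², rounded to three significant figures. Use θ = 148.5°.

ω = 226.1 rad/s (from 35.99 rev/s).
x = r cosθ ⇒ ẍ = −rω² cosθ (ω constant).
|a| = rω²|cosθ| = 0.0104·(226.1)²·|cos 148.5°| = 453.44 m/s².

453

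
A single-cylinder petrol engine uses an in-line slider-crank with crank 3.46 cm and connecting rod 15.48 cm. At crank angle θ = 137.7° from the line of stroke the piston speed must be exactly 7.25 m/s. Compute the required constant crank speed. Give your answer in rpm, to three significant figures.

3570

For an in-line slider-crank, |v_piston| = rω|sinθ|·[1 + r cosθ/√(L² − r² sin²θ)].
With r = 0.0346 m, L = 0.1548 m, θ = 137.7°: the bracketed kinematic factor |dx/dθ| = 0.019392 m.
ω = v/|dx/dθ| = 7.25/0.019392 = 373.86 rad/s.
N = 60ω/(2π) = 3570.1 rpm.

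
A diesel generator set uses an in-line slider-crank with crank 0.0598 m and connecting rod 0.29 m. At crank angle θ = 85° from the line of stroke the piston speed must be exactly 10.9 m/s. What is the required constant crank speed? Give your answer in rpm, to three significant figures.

For an in-line slider-crank, |v_piston| = rω|sinθ|·[1 + r cosθ/√(L² − r² sin²θ)].
With r = 0.0598 m, L = 0.29 m, θ = 85°: the bracketed kinematic factor |dx/dθ| = 0.060666 m.
ω = v/|dx/dθ| = 10.9/0.060666 = 179.67 rad/s.
N = 60ω/(2π) = 1715.7 rpm.

1720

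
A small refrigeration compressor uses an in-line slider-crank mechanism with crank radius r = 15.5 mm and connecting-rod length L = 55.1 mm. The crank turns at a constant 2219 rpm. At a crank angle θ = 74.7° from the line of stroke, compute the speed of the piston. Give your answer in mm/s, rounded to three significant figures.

ω = 2π·2219/60 = 232.4 rad/s
For an in-line slider-crank, x = r cosθ + √(L² − r² sin²θ), so v = −rω sinθ·[1 + r cosθ/√(L² − r² sin²θ)].
With r = 0.0155 m, L = 0.0551 m, θ = 74.7°: √(L² − r² sin²θ) = 0.053033 m.
v = −0.0155·232.4·0.96456·[1 + 0.0155·0.26387/0.053033] = -3.7421 m/s.
|v| = 3.7421 m/s = 3742.1 mm/s.

3740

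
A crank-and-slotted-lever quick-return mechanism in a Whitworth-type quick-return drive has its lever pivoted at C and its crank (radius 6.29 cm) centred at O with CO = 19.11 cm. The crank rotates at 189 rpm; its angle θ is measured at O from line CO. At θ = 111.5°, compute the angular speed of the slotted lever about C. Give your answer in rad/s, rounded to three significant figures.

ω = 19.79 rad/s (from 189 rpm).
Crank pin A relative to C: A = (d + r cosθ, r sinθ); lever angle φ = atan2(r sinθ, d + r cosθ).
Differentiating tanφ: φ̇ = rω(d cosθ + r)/(d² + r² + 2dr cosθ).
d² + r² + 2dr cosθ = |CA|² = 0.0316648 m²;  d cosθ + r = -0.0071384 m.
|ω_lever| = |0.0629·19.79·-0.0071384| / 0.0316648 = 0.28065 rad/s.

0.281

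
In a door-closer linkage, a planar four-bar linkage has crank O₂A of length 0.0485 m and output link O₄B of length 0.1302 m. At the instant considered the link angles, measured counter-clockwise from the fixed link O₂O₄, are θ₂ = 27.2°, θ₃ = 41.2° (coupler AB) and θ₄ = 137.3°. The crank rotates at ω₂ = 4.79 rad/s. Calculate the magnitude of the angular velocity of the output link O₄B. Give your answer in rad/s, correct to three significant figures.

ω₂ = 4.79 rad/s
Differentiating the loop-closure r₂e^{iθ₂}+r₃e^{iθ₃}=r₁+r₄e^{iθ₄} gives r₂ω₂e^{iθ₂}+r₃ω₃e^{iθ₃}=r₄ω₄e^{iθ₄}.
Eliminating the other unknown: ω₄ = r₂ω₂ sin(θ₂−θ₃) / [r₄ sin(θ₄−θ₃)].
Numerator sine = -0.24192; denominator sine = +0.99434.
Result = 0.0485·4.79·(-0.24192) / (0.1302·(+0.99434)) = -0.43412 rad/s; magnitude 0.43412 rad/s.

0.434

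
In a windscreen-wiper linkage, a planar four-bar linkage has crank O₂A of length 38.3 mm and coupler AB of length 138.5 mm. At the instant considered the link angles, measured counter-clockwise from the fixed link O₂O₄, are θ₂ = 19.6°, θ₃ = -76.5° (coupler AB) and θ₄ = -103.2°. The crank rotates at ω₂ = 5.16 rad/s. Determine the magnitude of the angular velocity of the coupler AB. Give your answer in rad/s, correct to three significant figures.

2.67

ω₂ = 5.16 rad/s
Differentiating the loop-closure r₂e^{iθ₂}+r₃e^{iθ₃}=r₁+r₄e^{iθ₄} gives r₂ω₂e^{iθ₂}+r₃ω₃e^{iθ₃}=r₄ω₄e^{iθ₄}.
Eliminating the other unknown: ω₃ = r₂ω₂ sin(θ₄−θ₂) / [r₃ sin(θ₃−θ₄)].
Numerator sine = -0.84057; denominator sine = +0.44932.
Result = 0.0383·5.16·(-0.84057) / (0.1385·(+0.44932)) = -2.6694 rad/s; magnitude 2.6694 rad/s.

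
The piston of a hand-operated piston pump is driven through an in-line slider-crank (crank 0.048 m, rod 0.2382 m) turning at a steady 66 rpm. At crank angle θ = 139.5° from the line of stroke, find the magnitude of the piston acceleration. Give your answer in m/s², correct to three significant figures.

1.67

ω = 2π·66/60 = 6.912 rad/s
x(θ) = r cosθ + √(L² − r² sin²θ); with ω constant, a = ω²·d²x/dθ².
d²x/dθ² = −r cosθ − r²(cos2θ)/√u − r⁴ sin²2θ/(4u^{3/2}),  u = L² − r² sin²θ = 0.0557675 m².
Substituting r = 0.048 m, L = 0.2382 m, θ = 139.5°: d²x/dθ² = +0.034875 m.
a = ω²·d²x/dθ² = (6.912)²·(+0.034875) = +1.6659 m/s²;  |a| = 1.6659 m/s².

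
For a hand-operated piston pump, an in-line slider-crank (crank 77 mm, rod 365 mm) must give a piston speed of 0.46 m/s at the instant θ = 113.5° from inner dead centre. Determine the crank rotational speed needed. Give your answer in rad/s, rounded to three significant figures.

7.13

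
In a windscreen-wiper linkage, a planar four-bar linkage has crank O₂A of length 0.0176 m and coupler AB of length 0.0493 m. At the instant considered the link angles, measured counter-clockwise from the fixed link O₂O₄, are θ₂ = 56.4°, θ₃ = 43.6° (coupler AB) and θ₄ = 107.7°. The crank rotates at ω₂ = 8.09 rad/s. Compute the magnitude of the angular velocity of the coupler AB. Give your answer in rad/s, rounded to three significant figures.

2.51

ω₂ = 8.09 rad/s
Differentiating the loop-closure r₂e^{iθ₂}+r₃e^{iθ₃}=r₁+r₄e^{iθ₄} gives r₂ω₂e^{iθ₂}+r₃ω₃e^{iθ₃}=r₄ω₄e^{iθ₄}.
Eliminating the other unknown: ω₃ = r₂ω₂ sin(θ₄−θ₂) / [r₃ sin(θ₃−θ₄)].
Numerator sine = +0.78043; denominator sine = -0.89956.
Result = 0.0176·8.09·(+0.78043) / (0.0493·(-0.89956)) = -2.5056 rad/s; magnitude 2.5056 rad/s.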